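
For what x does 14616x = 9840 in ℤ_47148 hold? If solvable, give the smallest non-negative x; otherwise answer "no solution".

First find gcd(14616, 47148):
47148 = 3×14616 + 3300
14616 = 4×3300 + 1416
3300 = 2×1416 + 468
1416 = 3×468 + 12
468 = 39×12 + 0
gcd = 12 and 12 | 9840, so solutions exist. Divide through by 12: 1218x ≡ 820 (mod 3929).
Now find 1218⁻¹ mod 3929:
3929 = 3·1218 + 275
1218 = 4·275 + 118
275 = 2·118 + 39
118 = 3·39 + 1
39 = 39·1 + 0
Back-substitute:
1 = 118 − 3·39
1 = −3·275 + 7·118
1 = 7·1218 − 31·275
1 = −31·3929 + 100·1218
So 1218⁻¹ ≡ 100 (mod 3929).
Then x ≡ 100·820 ≡ 3420 (mod 3929); the smallest non-negative solution is x = 3420.

3420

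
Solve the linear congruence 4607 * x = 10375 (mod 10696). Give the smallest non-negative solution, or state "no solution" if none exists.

First find gcd(4607, 10696):
10696 = 2*4607 + 1482
4607 = 3*1482 + 161
1482 = 9*161 + 33
161 = 4*33 + 29
33 = 1*29 + 4
29 = 7*4 + 1
4 = 4*1 + 0
gcd = 1, so a unique solution mod 10696 exists.
Back-substitute for the Bézout coefficients:
1 = 29 − 7·4
1 = −7·33 + 8·29
1 = 8·161 − 39·33
1 = −39·1482 + 359·161
1 = 359·4607 − 1116·1482
1 = −1116·10696 + 2591·4607
So 4607·(2591) ≡ 1 (mod 10696), giving 4607⁻¹ ≡ 2591.
x ≡ 4607⁻¹·10375 ≡ 2591·10375 ≡ 2577 (mod 10696).

2577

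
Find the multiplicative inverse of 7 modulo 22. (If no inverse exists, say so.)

19

Extended Euclidean algorithm:
22 = 3×7 + 1
7 = 7×1 + 0
gcd = 1, so the inverse exists. Back-substitute:
1 = 22 − 3·7
So 7·(-3) ≡ 1 (mod 22), and -3 ≡ 19 (mod 22).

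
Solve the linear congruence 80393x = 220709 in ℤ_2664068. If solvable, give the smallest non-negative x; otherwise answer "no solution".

First find gcd(80393, 2664068):
2664068 = 33·80393 + 11099
80393 = 7·11099 + 2700
11099 = 4·2700 + 299
2700 = 9·299 + 9
299 = 33·9 + 2
9 = 4·2 + 1
2 = 2·1 + 0
gcd = 1, so a unique solution mod 2664068 exists.
Back-substitute for the Bézout coefficients:
1 = 9 − 4·2
1 = −4·299 + 133·9
1 = 133·2700 − 1201·299
1 = −1201·11099 + 4937·2700
1 = 4937·80393 − 35760·11099
1 = −35760·2664068 + 1185017·80393
So 80393·(1185017) ≡ 1 (mod 2664068), giving 80393⁻¹ ≡ 1185017.
x ≡ 80393⁻¹·220709 ≡ 1185017·220709 ≡ 1705221 (mod 2664068).

1705221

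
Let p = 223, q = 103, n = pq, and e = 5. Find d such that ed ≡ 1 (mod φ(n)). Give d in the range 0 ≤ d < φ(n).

φ(n) = (p−1)(q−1) = 222·102 = 22644.
Need d with 5·d ≡ 1 (mod 22644). Apply the extended Euclidean algorithm:
22644 = 4528·5 + 4
5 = 1·4 + 1
4 = 4·1 + 0
Back-substitute:
1 = 5 − 4
1 = −22644 + 4529·5
So 5·4529 ≡ 1 (mod 22644), hence d = 4529.

4529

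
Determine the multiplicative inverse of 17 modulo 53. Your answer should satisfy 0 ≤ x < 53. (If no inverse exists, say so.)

gcd(53, 17) by repeated division:
53 = 3*17 + 2
17 = 8*2 + 1
2 = 2*1 + 0
gcd = 1, so the inverse exists. Back-substitute:
1 = 17 − 8·2
1 = −8·53 + 25·17
So 17·25 ≡ 1 (mod 53).

25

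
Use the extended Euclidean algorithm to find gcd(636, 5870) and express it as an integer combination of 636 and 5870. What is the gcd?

Repeated division:
5870 = 9·636 + 146
636 = 4·146 + 52
146 = 2·52 + 42
52 = 1·42 + 10
42 = 4·10 + 2
10 = 5·2 + 0
gcd(636, 5870) = 2.
Back-substituting:
2 = 42 − 4·10
2 = −4·52 + 5·42
2 = 5·146 − 14·52
2 = −14·636 + 61·146
2 = 61·5870 − 563·636
So 2 = (61)·5870 + (-563)·636.

2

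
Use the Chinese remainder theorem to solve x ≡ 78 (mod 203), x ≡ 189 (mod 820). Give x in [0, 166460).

Write x = 78 + 203·k. Then 203·k ≡ 189 − 78 ≡ 111 (mod 820).
Need 203⁻¹ mod 820. Extended Euclid on (820, 203):
820 = 4·203 + 8
203 = 25·8 + 3
8 = 2·3 + 2
3 = 1·2 + 1
2 = 2·1 + 0
Back-substitute:
1 = 3 − 2
1 = −8 + 3·3
1 = 3·203 − 76·8
1 = −76·820 + 307·203
203⁻¹ ≡ 307 (mod 820), so k ≡ 307·111 ≡ 457 (mod 820).
x = 78 + 203·457 = 92849.

92849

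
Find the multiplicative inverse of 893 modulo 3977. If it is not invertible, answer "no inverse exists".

1198

gcd(3977, 893) by repeated division:
3977 = 4×893 + 405
893 = 2×405 + 83
405 = 4×83 + 73
83 = 1×73 + 10
73 = 7×10 + 3
10 = 3×3 + 1
3 = 3×1 + 0
gcd = 1, so the inverse exists. Back-substitute:
1 = 10 − 3·3
1 = −3·73 + 22·10
1 = 22·83 − 25·73
1 = −25·405 + 122·83
1 = 122·893 − 269·405
1 = −269·3977 + 1198·893
So 893·1198 ≡ 1 (mod 3977).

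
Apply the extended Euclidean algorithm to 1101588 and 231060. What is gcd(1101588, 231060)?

12

Euclidean algorithm:
1101588 = 4*231060 + 177348
231060 = 1*177348 + 53712
177348 = 3*53712 + 16212
53712 = 3*16212 + 5076
16212 = 3*5076 + 984
5076 = 5*984 + 156
984 = 6*156 + 48
156 = 3*48 + 12
48 = 4*12 + 0
gcd(1101588, 231060) = 12.
Back-substituting:
12 = 156 − 3·48
12 = −3·984 + 19·156
12 = 19·5076 − 98·984
12 = −98·16212 + 313·5076
12 = 313·53712 − 1037·16212
12 = −1037·177348 + 3424·53712
12 = 3424·231060 − 4461·177348
12 = −4461·1101588 + 21268·231060
So 12 = (-4461)·1101588 + (21268)·231060.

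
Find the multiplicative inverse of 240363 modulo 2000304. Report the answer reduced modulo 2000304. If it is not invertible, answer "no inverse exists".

Compute gcd(240363, 2000304):
2000304 = 8×240363 + 77400
240363 = 3×77400 + 8163
77400 = 9×8163 + 3933
8163 = 2×3933 + 297
3933 = 13×297 + 72
297 = 4×72 + 9
72 = 8×9 + 0
gcd(240363, 2000304) = 9 ≠ 1, so 240363 has no multiplicative inverse modulo 2000304.

no inverse exists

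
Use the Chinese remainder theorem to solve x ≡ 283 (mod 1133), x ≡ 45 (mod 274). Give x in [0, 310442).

43337

Write x = 283 + 1133·k. Then 1133·k ≡ 45 − 283 ≡ 36 (mod 274).
Need 1133⁻¹ mod 274. Extended Euclid on (274, 37):
274 = 7×37 + 15
37 = 2×15 + 7
15 = 2×7 + 1
7 = 7×1 + 0
Back-substitute:
1 = 15 − 2·7
1 = −2·37 + 5·15
1 = 5·274 − 37·37
1133⁻¹ ≡ 237 (mod 274), so k ≡ 237·36 ≡ 38 (mod 274).
x = 283 + 1133·38 = 43337.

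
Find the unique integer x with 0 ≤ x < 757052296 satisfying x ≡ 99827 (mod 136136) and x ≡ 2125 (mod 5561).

Write x = 99827 + 136136·k. Then 136136·k ≡ 2125 − 99827 ≡ 2396 (mod 5561).
Need 136136⁻¹ mod 5561. Extended Euclid on (5561, 2672):
5561 = 2×2672 + 217
2672 = 12×217 + 68
217 = 3×68 + 13
68 = 5×13 + 3
13 = 4×3 + 1
3 = 3×1 + 0
Back-substitute:
1 = 13 − 4·3
1 = −4·68 + 21·13
1 = 21·217 − 67·68
1 = −67·2672 + 825·217
1 = 825·5561 − 1717·2672
136136⁻¹ ≡ 3844 (mod 5561), so k ≡ 3844·2396 ≡ 1208 (mod 5561).
x = 99827 + 136136·1208 = 164552115.

164552115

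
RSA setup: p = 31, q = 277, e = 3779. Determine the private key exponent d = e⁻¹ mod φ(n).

φ(n) = (p−1)(q−1) = 30·276 = 8280.
Need d with 3779·d ≡ 1 (mod 8280). Apply the extended Euclidean algorithm:
8280 = 2*3779 + 722
3779 = 5*722 + 169
722 = 4*169 + 46
169 = 3*46 + 31
46 = 1*31 + 15
31 = 2*15 + 1
15 = 15*1 + 0
Back-substitute:
1 = 31 − 2·15
1 = −2·46 + 3·31
1 = 3·169 − 11·46
1 = −11·722 + 47·169
1 = 47·3779 − 246·722
1 = −246·8280 + 539·3779
So 3779·539 ≡ 1 (mod 8280), hence d = 539.

539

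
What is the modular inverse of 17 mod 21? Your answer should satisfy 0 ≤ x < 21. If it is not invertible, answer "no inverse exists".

gcd(21, 17) by repeated division:
21 = 1·17 + 4
17 = 4·4 + 1
4 = 4·1 + 0
gcd = 1, so the inverse exists. Back-substitute:
1 = 17 − 4·4
1 = −4·21 + 5·17
So 17·5 ≡ 1 (mod 21).

5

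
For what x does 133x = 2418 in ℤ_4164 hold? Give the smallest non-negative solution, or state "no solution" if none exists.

2742

First find gcd(133, 4164):
4164 = 31×133 + 41
133 = 3×41 + 10
41 = 4×10 + 1
10 = 10×1 + 0
gcd = 1, so a unique solution mod 4164 exists.
Back-substitute for the Bézout coefficients:
1 = 41 − 4·10
1 = −4·133 + 13·41
1 = 13·4164 − 407·133
So 133·(-407) ≡ 1 (mod 4164), giving 133⁻¹ ≡ 3757.
x ≡ 133⁻¹·2418 ≡ 3757·2418 ≡ 2742 (mod 4164).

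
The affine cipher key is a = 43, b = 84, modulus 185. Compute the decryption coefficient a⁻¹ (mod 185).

Run Euclid on (185, 43):
185 = 4·43 + 13
43 = 3·13 + 4
13 = 3·4 + 1
4 = 4·1 + 0
The gcd is 1. Working backward:
1 = 13 − 3·4
1 = −3·43 + 10·13
1 = 10·185 − 43·43
Hence 43⁻¹ ≡ -43 ≡ 142 (mod 185).

142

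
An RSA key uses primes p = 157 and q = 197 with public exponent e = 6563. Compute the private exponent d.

φ(n) = (p−1)(q−1) = 156·196 = 30576.
Need d with 6563·d ≡ 1 (mod 30576). Apply the extended Euclidean algorithm:
30576 = 4*6563 + 4324
6563 = 1*4324 + 2239
4324 = 1*2239 + 2085
2239 = 1*2085 + 154
2085 = 13*154 + 83
154 = 1*83 + 71
83 = 1*71 + 12
71 = 5*12 + 11
12 = 1*11 + 1
11 = 11*1 + 0
Back-substitute:
1 = 12 − 11
1 = −71 + 6·12
1 = 6·83 − 7·71
1 = −7·154 + 13·83
1 = 13·2085 − 176·154
1 = −176·2239 + 189·2085
1 = 189·4324 − 365·2239
1 = −365·6563 + 554·4324
1 = 554·30576 − 2581·6563
So 6563·(-2581) ≡ 1 (mod 30576), hence d ≡ -2581 ≡ 27995 (mod 30576).

27995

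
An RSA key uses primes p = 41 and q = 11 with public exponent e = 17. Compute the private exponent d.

φ(n) = (p−1)(q−1) = 40·10 = 400.
Need d with 17·d ≡ 1 (mod 400). Apply the extended Euclidean algorithm:
400 = 23·17 + 9
17 = 1·9 + 8
9 = 1·8 + 1
8 = 8·1 + 0
Back-substitute:
1 = 9 − 8
1 = −17 + 2·9
1 = 2·400 − 47·17
So 17·(-47) ≡ 1 (mod 400), hence d ≡ -47 ≡ 353 (mod 400).

353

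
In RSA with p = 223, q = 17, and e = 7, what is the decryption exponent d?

1015

φ(n) = (p−1)(q−1) = 222·16 = 3552.
Need d with 7·d ≡ 1 (mod 3552). Apply the extended Euclidean algorithm:
3552 = 507×7 + 3
7 = 2×3 + 1
3 = 3×1 + 0
Back-substitute:
1 = 7 − 2·3
1 = −2·3552 + 1015·7
So 7·1015 ≡ 1 (mod 3552), hence d = 1015.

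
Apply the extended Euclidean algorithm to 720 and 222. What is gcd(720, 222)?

Repeated division:
720 = 3·222 + 54
222 = 4·54 + 6
54 = 9·6 + 0
gcd(720, 222) = 6.
Working backward:
6 = 222 − 4·54
6 = −4·720 + 13·222
So 6 = (-4)·720 + (13)·222.

6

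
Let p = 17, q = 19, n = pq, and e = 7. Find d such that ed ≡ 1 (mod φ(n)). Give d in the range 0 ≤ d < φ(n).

φ(n) = (p−1)(q−1) = 16·18 = 288.
Need d with 7·d ≡ 1 (mod 288). Apply the extended Euclidean algorithm:
288 = 41×7 + 1
7 = 7×1 + 0
Back-substitute:
1 = 288 − 41·7
So 7·(-41) ≡ 1 (mod 288), hence d ≡ -41 ≡ 247 (mod 288).

247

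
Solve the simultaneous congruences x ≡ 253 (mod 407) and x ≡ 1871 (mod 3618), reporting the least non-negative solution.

Write x = 253 + 407·k. Then 407·k ≡ 1871 − 253 ≡ 1618 (mod 3618).
Need 407⁻¹ mod 3618. Extended Euclid on (3618, 407):
3618 = 8*407 + 362
407 = 1*362 + 45
362 = 8*45 + 2
45 = 22*2 + 1
2 = 2*1 + 0
Back-substitute:
1 = 45 − 22·2
1 = −22·362 + 177·45
1 = 177·407 − 199·362
1 = −199·3618 + 1769·407
407⁻¹ ≡ 1769 (mod 3618), so k ≡ 1769·1618 ≡ 404 (mod 3618).
x = 253 + 407·404 = 164681.

164681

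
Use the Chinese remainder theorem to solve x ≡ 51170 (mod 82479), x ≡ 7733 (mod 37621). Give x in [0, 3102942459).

2611996142

Write x = 51170 + 82479·k. Then 82479·k ≡ 7733 − 51170 ≡ 31805 (mod 37621).
Need 82479⁻¹ mod 37621. Extended Euclid on (37621, 7237):
37621 = 5×7237 + 1436
7237 = 5×1436 + 57
1436 = 25×57 + 11
57 = 5×11 + 2
11 = 5×2 + 1
2 = 2×1 + 0
Back-substitute:
1 = 11 − 5·2
1 = −5·57 + 26·11
1 = 26·1436 − 655·57
1 = −655·7237 + 3301·1436
1 = 3301·37621 − 17160·7237
82479⁻¹ ≡ 20461 (mod 37621), so k ≡ 20461·31805 ≡ 31668 (mod 37621).
x = 51170 + 82479·31668 = 2611996142.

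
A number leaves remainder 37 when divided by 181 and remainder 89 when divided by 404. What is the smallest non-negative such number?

Write x = 37 + 181·k. Then 181·k ≡ 89 − 37 ≡ 52 (mod 404).
Need 181⁻¹ mod 404. Extended Euclid on (404, 181):
404 = 2·181 + 42
181 = 4·42 + 13
42 = 3·13 + 3
13 = 4·3 + 1
3 = 3·1 + 0
Back-substitute:
1 = 13 − 4·3
1 = −4·42 + 13·13
1 = 13·181 − 56·42
1 = −56·404 + 125·181
181⁻¹ ≡ 125 (mod 404), so k ≡ 125·52 ≡ 36 (mod 404).
x = 37 + 181·36 = 6553.

6553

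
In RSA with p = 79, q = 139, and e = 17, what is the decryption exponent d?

6965

φ(n) = (p−1)(q−1) = 78·138 = 10764.
Need d with 17·d ≡ 1 (mod 10764). Apply the extended Euclidean algorithm:
10764 = 633·17 + 3
17 = 5·3 + 2
3 = 1·2 + 1
2 = 2·1 + 0
Back-substitute:
1 = 3 − 2
1 = −17 + 6·3
1 = 6·10764 − 3799·17
So 17·(-3799) ≡ 1 (mod 10764), hence d ≡ -3799 ≡ 6965 (mod 10764).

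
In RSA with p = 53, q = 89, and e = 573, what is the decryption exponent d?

φ(n) = (p−1)(q−1) = 52·88 = 4576.
Need d with 573·d ≡ 1 (mod 4576). Apply the extended Euclidean algorithm:
4576 = 7·573 + 565
573 = 1·565 + 8
565 = 70·8 + 5
8 = 1·5 + 3
5 = 1·3 + 2
3 = 1·2 + 1
2 = 2·1 + 0
Back-substitute:
1 = 3 − 2
1 = −5 + 2·3
1 = 2·8 − 3·5
1 = −3·565 + 212·8
1 = 212·573 − 215·565
1 = −215·4576 + 1717·573
So 573·1717 ≡ 1 (mod 4576), hence d = 1717.

1717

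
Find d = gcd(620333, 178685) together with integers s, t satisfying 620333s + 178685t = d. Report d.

1

Apply Euclid's algorithm to 620333 and 178685:
620333 = 3×178685 + 84278
178685 = 2×84278 + 10129
84278 = 8×10129 + 3246
10129 = 3×3246 + 391
3246 = 8×391 + 118
391 = 3×118 + 37
118 = 3×37 + 7
37 = 5×7 + 2
7 = 3×2 + 1
2 = 2×1 + 0
gcd(620333, 178685) = 1.
Express as a combination:
1 = 7 − 3·2
1 = −3·37 + 16·7
1 = 16·118 − 51·37
1 = −51·391 + 169·118
1 = 169·3246 − 1403·391
1 = −1403·10129 + 4378·3246
1 = 4378·84278 − 36427·10129
1 = −36427·178685 + 77232·84278
1 = 77232·620333 − 268123·178685
So 1 = (77232)·620333 + (-268123)·178685.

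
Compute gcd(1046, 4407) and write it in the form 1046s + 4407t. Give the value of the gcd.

1

Apply Euclid's algorithm to 4407 and 1046:
4407 = 4*1046 + 223
1046 = 4*223 + 154
223 = 1*154 + 69
154 = 2*69 + 16
69 = 4*16 + 5
16 = 3*5 + 1
5 = 5*1 + 0
gcd(1046, 4407) = 1.
Express as a combination:
1 = 16 − 3·5
1 = −3·69 + 13·16
1 = 13·154 − 29·69
1 = −29·223 + 42·154
1 = 42·1046 − 197·223
1 = −197·4407 + 830·1046
So 1 = (-197)·4407 + (830)·1046.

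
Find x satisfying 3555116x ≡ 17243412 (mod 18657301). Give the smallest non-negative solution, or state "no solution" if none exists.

15981763

First find gcd(3555116, 18657301):
18657301 = 5×3555116 + 881721
3555116 = 4×881721 + 28232
881721 = 31×28232 + 6529
28232 = 4×6529 + 2116
6529 = 3×2116 + 181
2116 = 11×181 + 125
181 = 1×125 + 56
125 = 2×56 + 13
56 = 4×13 + 4
13 = 3×4 + 1
4 = 4×1 + 0
gcd = 1, so a unique solution mod 18657301 exists.
Back-substitute for the Bézout coefficients:
1 = 13 − 3·4
1 = −3·56 + 13·13
1 = 13·125 − 29·56
1 = −29·181 + 42·125
1 = 42·2116 − 491·181
1 = −491·6529 + 1515·2116
1 = 1515·28232 − 6551·6529
1 = −6551·881721 + 204596·28232
1 = 204596·3555116 − 824935·881721
1 = −824935·18657301 + 4329271·3555116
So 3555116·(4329271) ≡ 1 (mod 18657301), giving 3555116⁻¹ ≡ 4329271.
x ≡ 3555116⁻¹·17243412 ≡ 4329271·17243412 ≡ 15981763 (mod 18657301).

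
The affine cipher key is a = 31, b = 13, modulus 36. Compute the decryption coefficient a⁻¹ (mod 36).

7

Run Euclid on (36, 31):
36 = 1*31 + 5
31 = 6*5 + 1
5 = 5*1 + 0
gcd = 1, so the inverse exists. Back-substitute:
1 = 31 − 6·5
1 = −6·36 + 7·31
So 31·7 ≡ 1 (mod 36).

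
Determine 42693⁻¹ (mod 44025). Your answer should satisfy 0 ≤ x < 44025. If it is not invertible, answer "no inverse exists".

no inverse exists

Euclidean algorithm on 44025, 42693:
44025 = 1*42693 + 1332
42693 = 32*1332 + 69
1332 = 19*69 + 21
69 = 3*21 + 6
21 = 3*6 + 3
6 = 2*3 + 0
The gcd is 3, not 1, hence no inverse exists.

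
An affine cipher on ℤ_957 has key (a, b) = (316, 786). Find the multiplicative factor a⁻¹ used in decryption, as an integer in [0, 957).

Run Euclid on (957, 316):
957 = 3·316 + 9
316 = 35·9 + 1
9 = 9·1 + 0
Since gcd(316, 957) = 1, back-substitute to write 1 as a combination:
1 = 316 − 35·9
1 = −35·957 + 106·316
So 316·106 ≡ 1 (mod 957).

106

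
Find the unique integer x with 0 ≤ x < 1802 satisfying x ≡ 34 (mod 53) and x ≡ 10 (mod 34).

1200

Write x = 34 + 53·k. Then 53·k ≡ 10 − 34 ≡ 10 (mod 34).
Need 53⁻¹ mod 34. Extended Euclid on (34, 19):
34 = 1*19 + 15
19 = 1*15 + 4
15 = 3*4 + 3
4 = 1*3 + 1
3 = 3*1 + 0
Back-substitute:
1 = 4 − 3
1 = −15 + 4·4
1 = 4·19 − 5·15
1 = −5·34 + 9·19
53⁻¹ ≡ 9 (mod 34), so k ≡ 9·10 ≡ 22 (mod 34).
x = 34 + 53·22 = 1200.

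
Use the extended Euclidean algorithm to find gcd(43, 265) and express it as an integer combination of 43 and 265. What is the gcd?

1

Euclidean algorithm:
265 = 6×43 + 7
43 = 6×7 + 1
7 = 7×1 + 0
gcd(43, 265) = 1.
Express as a combination:
1 = 43 − 6·7
1 = −6·265 + 37·43
So 1 = (-6)·265 + (37)·43.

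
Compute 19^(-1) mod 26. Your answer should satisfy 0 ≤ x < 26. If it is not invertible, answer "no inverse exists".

11

Extended Euclidean algorithm:
26 = 1*19 + 7
19 = 2*7 + 5
7 = 1*5 + 2
5 = 2*2 + 1
2 = 2*1 + 0
gcd = 1, so the inverse exists. Back-substitute:
1 = 5 − 2·2
1 = −2·7 + 3·5
1 = 3·19 − 8·7
1 = −8·26 + 11·19
So 19·11 ≡ 1 (mod 26).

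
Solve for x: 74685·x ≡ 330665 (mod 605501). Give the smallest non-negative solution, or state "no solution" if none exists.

gcd(74685, 605501):
605501 = 8·74685 + 8021
74685 = 9·8021 + 2496
8021 = 3·2496 + 533
2496 = 4·533 + 364
533 = 1·364 + 169
364 = 2·169 + 26
169 = 6·26 + 13
26 = 2·13 + 0
gcd = 13, but 13 ∤ 330665, so the congruence has no solution.

no solution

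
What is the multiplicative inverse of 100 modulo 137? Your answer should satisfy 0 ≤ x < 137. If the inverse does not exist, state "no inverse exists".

37

Run Euclid on (137, 100):
137 = 1*100 + 37
100 = 2*37 + 26
37 = 1*26 + 11
26 = 2*11 + 4
11 = 2*4 + 3
4 = 1*3 + 1
3 = 3*1 + 0
gcd = 1, so the inverse exists. Back-substitute:
1 = 4 − 3
1 = −11 + 3·4
1 = 3·26 − 7·11
1 = −7·37 + 10·26
1 = 10·100 − 27·37
1 = −27·137 + 37·100
So 100·37 ≡ 1 (mod 137).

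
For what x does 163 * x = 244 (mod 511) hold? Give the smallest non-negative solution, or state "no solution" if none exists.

199

First find gcd(163, 511):
511 = 3×163 + 22
163 = 7×22 + 9
22 = 2×9 + 4
9 = 2×4 + 1
4 = 4×1 + 0
gcd = 1, so a unique solution mod 511 exists.
Back-substitute for the Bézout coefficients:
1 = 9 − 2·4
1 = −2·22 + 5·9
1 = 5·163 − 37·22
1 = −37·511 + 116·163
So 163·(116) ≡ 1 (mod 511), giving 163⁻¹ ≡ 116.
x ≡ 163⁻¹·244 ≡ 116·244 ≡ 199 (mod 511).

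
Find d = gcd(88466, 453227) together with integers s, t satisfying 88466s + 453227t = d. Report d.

Repeated division:
453227 = 5×88466 + 10897
88466 = 8×10897 + 1290
10897 = 8×1290 + 577
1290 = 2×577 + 136
577 = 4×136 + 33
136 = 4×33 + 4
33 = 8×4 + 1
4 = 4×1 + 0
gcd(88466, 453227) = 1.
Express as a combination:
1 = 33 − 8·4
1 = −8·136 + 33·33
1 = 33·577 − 140·136
1 = −140·1290 + 313·577
1 = 313·10897 − 2644·1290
1 = −2644·88466 + 21465·10897
1 = 21465·453227 − 109969·88466
So 1 = (21465)·453227 + (-109969)·88466.

1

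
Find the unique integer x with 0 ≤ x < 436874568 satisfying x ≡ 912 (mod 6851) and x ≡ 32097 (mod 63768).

Write x = 912 + 6851·k. Then 6851·k ≡ 32097 − 912 ≡ 31185 (mod 63768).
Need 6851⁻¹ mod 63768. Extended Euclid on (63768, 6851):
63768 = 9×6851 + 2109
6851 = 3×2109 + 524
2109 = 4×524 + 13
524 = 40×13 + 4
13 = 3×4 + 1
4 = 4×1 + 0
Back-substitute:
1 = 13 − 3·4
1 = −3·524 + 121·13
1 = 121·2109 − 487·524
1 = −487·6851 + 1582·2109
1 = 1582·63768 − 14725·6851
6851⁻¹ ≡ 49043 (mod 63768), so k ≡ 49043·31185 ≡ 58011 (mod 63768).
x = 912 + 6851·58011 = 397434273.

397434273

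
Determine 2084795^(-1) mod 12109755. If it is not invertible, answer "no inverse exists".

Euclidean algorithm on 12109755, 2084795:
12109755 = 5*2084795 + 1685780
2084795 = 1*1685780 + 399015
1685780 = 4*399015 + 89720
399015 = 4*89720 + 40135
89720 = 2*40135 + 9450
40135 = 4*9450 + 2335
9450 = 4*2335 + 110
2335 = 21*110 + 25
110 = 4*25 + 10
25 = 2*10 + 5
10 = 2*5 + 0
The gcd is 5, not 1, hence no inverse exists.

no inverse exists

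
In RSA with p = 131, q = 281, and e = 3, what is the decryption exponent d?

φ(n) = (p−1)(q−1) = 130·280 = 36400.
Need d with 3·d ≡ 1 (mod 36400). Apply the extended Euclidean algorithm:
36400 = 12133×3 + 1
3 = 3×1 + 0
Back-substitute:
1 = 36400 − 12133·3
So 3·(-12133) ≡ 1 (mod 36400), hence d ≡ -12133 ≡ 24267 (mod 36400).

24267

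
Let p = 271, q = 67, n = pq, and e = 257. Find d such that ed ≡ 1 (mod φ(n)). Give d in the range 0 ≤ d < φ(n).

φ(n) = (p−1)(q−1) = 270·66 = 17820.
Need d with 257·d ≡ 1 (mod 17820). Apply the extended Euclidean algorithm:
17820 = 69·257 + 87
257 = 2·87 + 83
87 = 1·83 + 4
83 = 20·4 + 3
4 = 1·3 + 1
3 = 3·1 + 0
Back-substitute:
1 = 4 − 3
1 = −83 + 21·4
1 = 21·87 − 22·83
1 = −22·257 + 65·87
1 = 65·17820 − 4507·257
So 257·(-4507) ≡ 1 (mod 17820), hence d ≡ -4507 ≡ 13313 (mod 17820).

13313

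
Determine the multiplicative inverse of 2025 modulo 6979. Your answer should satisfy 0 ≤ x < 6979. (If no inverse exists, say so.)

193

Run Euclid on (6979, 2025):
6979 = 3*2025 + 904
2025 = 2*904 + 217
904 = 4*217 + 36
217 = 6*36 + 1
36 = 36*1 + 0
gcd = 1, so the inverse exists. Back-substitute:
1 = 217 − 6·36
1 = −6·904 + 25·217
1 = 25·2025 − 56·904
1 = −56·6979 + 193·2025
So 2025·193 ≡ 1 (mod 6979).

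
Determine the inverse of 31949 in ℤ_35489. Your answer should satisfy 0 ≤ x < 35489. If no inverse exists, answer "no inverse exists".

Apply the Euclidean algorithm to 35489 and 31949:
35489 = 1·31949 + 3540
31949 = 9·3540 + 89
3540 = 39·89 + 69
89 = 1·69 + 20
69 = 3·20 + 9
20 = 2·9 + 2
9 = 4·2 + 1
2 = 2·1 + 0
Since gcd(31949, 35489) = 1, back-substitute to write 1 as a combination:
1 = 9 − 4·2
1 = −4·20 + 9·9
1 = 9·69 − 31·20
1 = −31·89 + 40·69
1 = 40·3540 − 1591·89
1 = −1591·31949 + 14359·3540
1 = 14359·35489 − 15950·31949
So 31949·(-15950) ≡ 1 (mod 35489), and -15950 ≡ 19539 (mod 35489).

19539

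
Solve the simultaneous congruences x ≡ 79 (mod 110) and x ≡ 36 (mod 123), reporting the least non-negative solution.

Write x = 79 + 110·k. Then 110·k ≡ 36 − 79 ≡ 80 (mod 123).
Need 110⁻¹ mod 123. Extended Euclid on (123, 110):
123 = 1×110 + 13
110 = 8×13 + 6
13 = 2×6 + 1
6 = 6×1 + 0
Back-substitute:
1 = 13 − 2·6
1 = −2·110 + 17·13
1 = 17·123 − 19·110
110⁻¹ ≡ 104 (mod 123), so k ≡ 104·80 ≡ 79 (mod 123).
x = 79 + 110·79 = 8769.

8769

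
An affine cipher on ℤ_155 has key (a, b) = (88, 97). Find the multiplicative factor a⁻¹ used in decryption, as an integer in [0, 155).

Extended Euclidean algorithm:
155 = 1*88 + 67
88 = 1*67 + 21
67 = 3*21 + 4
21 = 5*4 + 1
4 = 4*1 + 0
gcd = 1, so the inverse exists. Back-substitute:
1 = 21 − 5·4
1 = −5·67 + 16·21
1 = 16·88 − 21·67
1 = −21·155 + 37·88
So 88·37 ≡ 1 (mod 155).

37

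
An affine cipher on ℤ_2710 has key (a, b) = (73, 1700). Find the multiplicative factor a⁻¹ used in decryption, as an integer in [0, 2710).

297

Run Euclid on (2710, 73):
2710 = 37×73 + 9
73 = 8×9 + 1
9 = 9×1 + 0
The gcd is 1. Working backward:
1 = 73 − 8·9
1 = −8·2710 + 297·73
So 73·297 ≡ 1 (mod 2710).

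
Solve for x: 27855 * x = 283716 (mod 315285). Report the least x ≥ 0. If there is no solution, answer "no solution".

gcd(27855, 315285):
315285 = 11×27855 + 8880
27855 = 3×8880 + 1215
8880 = 7×1215 + 375
1215 = 3×375 + 90
375 = 4×90 + 15
90 = 6×15 + 0
gcd = 15, but 15 ∤ 283716, so the congruence has no solution.

no solution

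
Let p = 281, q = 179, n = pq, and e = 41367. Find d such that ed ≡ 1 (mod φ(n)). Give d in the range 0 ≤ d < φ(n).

φ(n) = (p−1)(q−1) = 280·178 = 49840.
Need d with 41367·d ≡ 1 (mod 49840). Apply the extended Euclidean algorithm:
49840 = 1×41367 + 8473
41367 = 4×8473 + 7475
8473 = 1×7475 + 998
7475 = 7×998 + 489
998 = 2×489 + 20
489 = 24×20 + 9
20 = 2×9 + 2
9 = 4×2 + 1
2 = 2×1 + 0
Back-substitute:
1 = 9 − 4·2
1 = −4·20 + 9·9
1 = 9·489 − 220·20
1 = −220·998 + 449·489
1 = 449·7475 − 3363·998
1 = −3363·8473 + 3812·7475
1 = 3812·41367 − 18611·8473
1 = −18611·49840 + 22423·41367
So 41367·22423 ≡ 1 (mod 49840), hence d = 22423.

22423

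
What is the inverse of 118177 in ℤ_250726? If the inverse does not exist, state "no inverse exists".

30861

Run Euclid on (250726, 118177):
250726 = 2·118177 + 14372
118177 = 8·14372 + 3201
14372 = 4·3201 + 1568
3201 = 2·1568 + 65
1568 = 24·65 + 8
65 = 8·8 + 1
8 = 8·1 + 0
The gcd is 1. Working backward:
1 = 65 − 8·8
1 = −8·1568 + 193·65
1 = 193·3201 − 394·1568
1 = −394·14372 + 1769·3201
1 = 1769·118177 − 14546·14372
1 = −14546·250726 + 30861·118177
So 118177·30861 ≡ 1 (mod 250726).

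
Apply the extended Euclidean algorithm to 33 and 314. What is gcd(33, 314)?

Euclidean algorithm:
314 = 9×33 + 17
33 = 1×17 + 16
17 = 1×16 + 1
16 = 16×1 + 0
gcd(33, 314) = 1.
Back-substituting:
1 = 17 − 16
1 = −33 + 2·17
1 = 2·314 − 19·33
So 1 = (2)·314 + (-19)·33.

1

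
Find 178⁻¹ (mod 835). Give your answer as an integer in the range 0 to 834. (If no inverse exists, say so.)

577

Extended Euclidean algorithm:
835 = 4×178 + 123
178 = 1×123 + 55
123 = 2×55 + 13
55 = 4×13 + 3
13 = 4×3 + 1
3 = 3×1 + 0
The gcd is 1. Working backward:
1 = 13 − 4·3
1 = −4·55 + 17·13
1 = 17·123 − 38·55
1 = −38·178 + 55·123
1 = 55·835 − 258·178
Thus 178·(-258) ≡ 1 (mod 835); reducing, -258 mod 835 = 577.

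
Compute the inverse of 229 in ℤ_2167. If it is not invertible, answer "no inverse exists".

Run Euclid on (2167, 229):
2167 = 9*229 + 106
229 = 2*106 + 17
106 = 6*17 + 4
17 = 4*4 + 1
4 = 4*1 + 0
Since gcd(229, 2167) = 1, back-substitute to write 1 as a combination:
1 = 17 − 4·4
1 = −4·106 + 25·17
1 = 25·229 − 54·106
1 = −54·2167 + 511·229
So 229·511 ≡ 1 (mod 2167).

511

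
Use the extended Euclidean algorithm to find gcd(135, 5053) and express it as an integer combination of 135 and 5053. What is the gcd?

1

Euclidean algorithm:
5053 = 37×135 + 58
135 = 2×58 + 19
58 = 3×19 + 1
19 = 19×1 + 0
gcd(135, 5053) = 1.
Working backward:
1 = 58 − 3·19
1 = −3·135 + 7·58
1 = 7·5053 − 262·135
So 1 = (7)·5053 + (-262)·135.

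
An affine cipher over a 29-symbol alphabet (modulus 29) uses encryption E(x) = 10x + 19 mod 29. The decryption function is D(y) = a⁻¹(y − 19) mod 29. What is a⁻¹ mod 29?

gcd(29, 10) by repeated division:
29 = 2·10 + 9
10 = 1·9 + 1
9 = 9·1 + 0
Since gcd(10, 29) = 1, back-substitute to write 1 as a combination:
1 = 10 − 9
1 = −29 + 3·10
So 10·3 ≡ 1 (mod 29).

3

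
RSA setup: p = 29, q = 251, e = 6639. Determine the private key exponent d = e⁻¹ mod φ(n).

5759

φ(n) = (p−1)(q−1) = 28·250 = 7000.
Need d with 6639·d ≡ 1 (mod 7000). Apply the extended Euclidean algorithm:
7000 = 1×6639 + 361
6639 = 18×361 + 141
361 = 2×141 + 79
141 = 1×79 + 62
79 = 1×62 + 17
62 = 3×17 + 11
17 = 1×11 + 6
11 = 1×6 + 5
6 = 1×5 + 1
5 = 5×1 + 0
Back-substitute:
1 = 6 − 5
1 = −11 + 2·6
1 = 2·17 − 3·11
1 = −3·62 + 11·17
1 = 11·79 − 14·62
1 = −14·141 + 25·79
1 = 25·361 − 64·141
1 = −64·6639 + 1177·361
1 = 1177·7000 − 1241·6639
So 6639·(-1241) ≡ 1 (mod 7000), hence d ≡ -1241 ≡ 5759 (mod 7000).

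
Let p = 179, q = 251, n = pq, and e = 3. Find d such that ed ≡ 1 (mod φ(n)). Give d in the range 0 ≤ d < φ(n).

φ(n) = (p−1)(q−1) = 178·250 = 44500.
Need d with 3·d ≡ 1 (mod 44500). Apply the extended Euclidean algorithm:
44500 = 14833·3 + 1
3 = 3·1 + 0
Back-substitute:
1 = 44500 − 14833·3
So 3·(-14833) ≡ 1 (mod 44500), hence d ≡ -14833 ≡ 29667 (mod 44500).

29667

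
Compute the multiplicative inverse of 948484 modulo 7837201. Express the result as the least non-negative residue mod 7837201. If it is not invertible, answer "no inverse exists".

5415841

Run Euclid on (7837201, 948484):
7837201 = 8*948484 + 249329
948484 = 3*249329 + 200497
249329 = 1*200497 + 48832
200497 = 4*48832 + 5169
48832 = 9*5169 + 2311
5169 = 2*2311 + 547
2311 = 4*547 + 123
547 = 4*123 + 55
123 = 2*55 + 13
55 = 4*13 + 3
13 = 4*3 + 1
3 = 3*1 + 0
gcd = 1, so the inverse exists. Back-substitute:
1 = 13 − 4·3
1 = −4·55 + 17·13
1 = 17·123 − 38·55
1 = −38·547 + 169·123
1 = 169·2311 − 714·547
1 = −714·5169 + 1597·2311
1 = 1597·48832 − 15087·5169
1 = −15087·200497 + 61945·48832
1 = 61945·249329 − 77032·200497
1 = −77032·948484 + 293041·249329
1 = 293041·7837201 − 2421360·948484
Hence 948484⁻¹ ≡ -2421360 ≡ 5415841 (mod 7837201).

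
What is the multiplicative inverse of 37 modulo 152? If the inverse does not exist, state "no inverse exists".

Apply the Euclidean algorithm to 152 and 37:
152 = 4*37 + 4
37 = 9*4 + 1
4 = 4*1 + 0
The gcd is 1. Working backward:
1 = 37 − 9·4
1 = −9·152 + 37·37
So 37·37 ≡ 1 (mod 152).

37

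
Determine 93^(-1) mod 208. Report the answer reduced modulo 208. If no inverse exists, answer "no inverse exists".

85

gcd(208, 93) by repeated division:
208 = 2*93 + 22
93 = 4*22 + 5
22 = 4*5 + 2
5 = 2*2 + 1
2 = 2*1 + 0
gcd = 1, so the inverse exists. Back-substitute:
1 = 5 − 2·2
1 = −2·22 + 9·5
1 = 9·93 − 38·22
1 = −38·208 + 85·93
So 93·85 ≡ 1 (mod 208).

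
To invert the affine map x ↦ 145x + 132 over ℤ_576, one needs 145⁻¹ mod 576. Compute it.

Apply the Euclidean algorithm to 576 and 145:
576 = 3×145 + 141
145 = 1×141 + 4
141 = 35×4 + 1
4 = 4×1 + 0
Since gcd(145, 576) = 1, back-substitute to write 1 as a combination:
1 = 141 − 35·4
1 = −35·145 + 36·141
1 = 36·576 − 143·145
Thus 145·(-143) ≡ 1 (mod 576); reducing, -143 mod 576 = 433.

433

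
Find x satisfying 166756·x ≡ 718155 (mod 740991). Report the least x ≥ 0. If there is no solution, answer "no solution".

481149

First find gcd(166756, 740991):
740991 = 4·166756 + 73967
166756 = 2·73967 + 18822
73967 = 3·18822 + 17501
18822 = 1·17501 + 1321
17501 = 13·1321 + 328
1321 = 4·328 + 9
328 = 36·9 + 4
9 = 2·4 + 1
4 = 4·1 + 0
gcd = 1, so a unique solution mod 740991 exists.
Back-substitute for the Bézout coefficients:
1 = 9 − 2·4
1 = −2·328 + 73·9
1 = 73·1321 − 294·328
1 = −294·17501 + 3895·1321
1 = 3895·18822 − 4189·17501
1 = −4189·73967 + 16462·18822
1 = 16462·166756 − 37113·73967
1 = −37113·740991 + 164914·166756
So 166756·(164914) ≡ 1 (mod 740991), giving 166756⁻¹ ≡ 164914.
x ≡ 166756⁻¹·718155 ≡ 164914·718155 ≡ 481149 (mod 740991).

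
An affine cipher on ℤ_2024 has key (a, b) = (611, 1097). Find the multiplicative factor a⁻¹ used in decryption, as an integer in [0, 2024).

Extended Euclidean algorithm:
2024 = 3×611 + 191
611 = 3×191 + 38
191 = 5×38 + 1
38 = 38×1 + 0
The gcd is 1. Working backward:
1 = 191 − 5·38
1 = −5·611 + 16·191
1 = 16·2024 − 53·611
Thus 611·(-53) ≡ 1 (mod 2024); reducing, -53 mod 2024 = 1971.

1971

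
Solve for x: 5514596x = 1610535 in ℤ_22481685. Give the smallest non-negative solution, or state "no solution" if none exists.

7458225

First find gcd(5514596, 22481685):
22481685 = 4*5514596 + 423301
5514596 = 13*423301 + 11683
423301 = 36*11683 + 2713
11683 = 4*2713 + 831
2713 = 3*831 + 220
831 = 3*220 + 171
220 = 1*171 + 49
171 = 3*49 + 24
49 = 2*24 + 1
24 = 24*1 + 0
gcd = 1, so a unique solution mod 22481685 exists.
Back-substitute for the Bézout coefficients:
1 = 49 − 2·24
1 = −2·171 + 7·49
1 = 7·220 − 9·171
1 = −9·831 + 34·220
1 = 34·2713 − 111·831
1 = −111·11683 + 478·2713
1 = 478·423301 − 17319·11683
1 = −17319·5514596 + 225625·423301
1 = 225625·22481685 − 919819·5514596
So 5514596·(-919819) ≡ 1 (mod 22481685), giving 5514596⁻¹ ≡ 21561866.
x ≡ 5514596⁻¹·1610535 ≡ 21561866·1610535 ≡ 7458225 (mod 22481685).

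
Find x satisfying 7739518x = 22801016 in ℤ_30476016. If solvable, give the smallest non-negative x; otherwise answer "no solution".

9093884

First find gcd(7739518, 30476016):
30476016 = 3×7739518 + 7257462
7739518 = 1×7257462 + 482056
7257462 = 15×482056 + 26622
482056 = 18×26622 + 2860
26622 = 9×2860 + 882
2860 = 3×882 + 214
882 = 4×214 + 26
214 = 8×26 + 6
26 = 4×6 + 2
6 = 3×2 + 0
gcd = 2 and 2 | 22801016, so solutions exist. Divide through by 2: 3869759x ≡ 11400508 (mod 15238008).
Now find 3869759⁻¹ mod 15238008:
15238008 = 3×3869759 + 3628731
3869759 = 1×3628731 + 241028
3628731 = 15×241028 + 13311
241028 = 18×13311 + 1430
13311 = 9×1430 + 441
1430 = 3×441 + 107
441 = 4×107 + 13
107 = 8×13 + 3
13 = 4×3 + 1
3 = 3×1 + 0
Back-substitute:
1 = 13 − 4·3
1 = −4·107 + 33·13
1 = 33·441 − 136·107
1 = −136·1430 + 441·441
1 = 441·13311 − 4105·1430
1 = −4105·241028 + 74331·13311
1 = 74331·3628731 − 1119070·241028
1 = −1119070·3869759 + 1193401·3628731
1 = 1193401·15238008 − 4699273·3869759
So 3869759·(-4699273) ≡ 1 (mod 15238008), i.e. 3869759⁻¹ ≡ 10538735.
Then x ≡ 10538735·11400508 ≡ 9093884 (mod 15238008); the smallest non-negative solution is x = 9093884.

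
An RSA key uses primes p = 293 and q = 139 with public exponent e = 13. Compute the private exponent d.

φ(n) = (p−1)(q−1) = 292·138 = 40296.
Need d with 13·d ≡ 1 (mod 40296). Apply the extended Euclidean algorithm:
40296 = 3099*13 + 9
13 = 1*9 + 4
9 = 2*4 + 1
4 = 4*1 + 0
Back-substitute:
1 = 9 − 2·4
1 = −2·13 + 3·9
1 = 3·40296 − 9299·13
So 13·(-9299) ≡ 1 (mod 40296), hence d ≡ -9299 ≡ 30997 (mod 40296).

30997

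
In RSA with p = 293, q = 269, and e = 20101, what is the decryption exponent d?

27069

φ(n) = (p−1)(q−1) = 292·268 = 78256.
Need d with 20101·d ≡ 1 (mod 78256). Apply the extended Euclidean algorithm:
78256 = 3·20101 + 17953
20101 = 1·17953 + 2148
17953 = 8·2148 + 769
2148 = 2·769 + 610
769 = 1·610 + 159
610 = 3·159 + 133
159 = 1·133 + 26
133 = 5·26 + 3
26 = 8·3 + 2
3 = 1·2 + 1
2 = 2·1 + 0
Back-substitute:
1 = 3 − 2
1 = −26 + 9·3
1 = 9·133 − 46·26
1 = −46·159 + 55·133
1 = 55·610 − 211·159
1 = −211·769 + 266·610
1 = 266·2148 − 743·769
1 = −743·17953 + 6210·2148
1 = 6210·20101 − 6953·17953
1 = −6953·78256 + 27069·20101
So 20101·27069 ≡ 1 (mod 78256), hence d = 27069.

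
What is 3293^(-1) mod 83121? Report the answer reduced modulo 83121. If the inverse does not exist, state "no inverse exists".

gcd(83121, 3293) by repeated division:
83121 = 25×3293 + 796
3293 = 4×796 + 109
796 = 7×109 + 33
109 = 3×33 + 10
33 = 3×10 + 3
10 = 3×3 + 1
3 = 3×1 + 0
gcd = 1, so the inverse exists. Back-substitute:
1 = 10 − 3·3
1 = −3·33 + 10·10
1 = 10·109 − 33·33
1 = −33·796 + 241·109
1 = 241·3293 − 997·796
1 = −997·83121 + 25166·3293
So 3293·25166 ≡ 1 (mod 83121).

25166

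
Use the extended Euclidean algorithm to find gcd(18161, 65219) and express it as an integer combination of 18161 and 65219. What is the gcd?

Apply Euclid's algorithm to 65219 and 18161:
65219 = 3·18161 + 10736
18161 = 1·10736 + 7425
10736 = 1·7425 + 3311
7425 = 2·3311 + 803
3311 = 4·803 + 99
803 = 8·99 + 11
99 = 9·11 + 0
gcd(18161, 65219) = 11.
Express as a combination:
11 = 803 − 8·99
11 = −8·3311 + 33·803
11 = 33·7425 − 74·3311
11 = −74·10736 + 107·7425
11 = 107·18161 − 181·10736
11 = −181·65219 + 650·18161
So 11 = (-181)·65219 + (650)·18161.

11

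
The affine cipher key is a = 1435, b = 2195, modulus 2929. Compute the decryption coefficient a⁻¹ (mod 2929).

1390

gcd(2929, 1435) by repeated division:
2929 = 2×1435 + 59
1435 = 24×59 + 19
59 = 3×19 + 2
19 = 9×2 + 1
2 = 2×1 + 0
The gcd is 1. Working backward:
1 = 19 − 9·2
1 = −9·59 + 28·19
1 = 28·1435 − 681·59
1 = −681·2929 + 1390·1435
So 1435·1390 ≡ 1 (mod 2929).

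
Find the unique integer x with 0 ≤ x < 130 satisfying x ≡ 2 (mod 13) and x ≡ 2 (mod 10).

2

Write x = 2 + 13·k. Then 13·k ≡ 2 − 2 ≡ 0 (mod 10).
Need 13⁻¹ mod 10. Extended Euclid on (10, 3):
10 = 3×3 + 1
3 = 3×1 + 0
Back-substitute:
1 = 10 − 3·3
13⁻¹ ≡ 7 (mod 10), so k ≡ 7·0 ≡ 0 (mod 10).
x = 2 + 13·0 = 2.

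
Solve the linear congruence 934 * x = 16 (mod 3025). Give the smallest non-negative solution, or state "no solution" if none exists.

149

First find gcd(934, 3025):
3025 = 3·934 + 223
934 = 4·223 + 42
223 = 5·42 + 13
42 = 3·13 + 3
13 = 4·3 + 1
3 = 3·1 + 0
gcd = 1, so a unique solution mod 3025 exists.
Back-substitute for the Bézout coefficients:
1 = 13 − 4·3
1 = −4·42 + 13·13
1 = 13·223 − 69·42
1 = −69·934 + 289·223
1 = 289·3025 − 936·934
So 934·(-936) ≡ 1 (mod 3025), giving 934⁻¹ ≡ 2089.
x ≡ 934⁻¹·16 ≡ 2089·16 ≡ 149 (mod 3025).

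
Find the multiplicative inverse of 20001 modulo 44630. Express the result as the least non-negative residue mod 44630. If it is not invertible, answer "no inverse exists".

43521

Extended Euclidean algorithm:
44630 = 2×20001 + 4628
20001 = 4×4628 + 1489
4628 = 3×1489 + 161
1489 = 9×161 + 40
161 = 4×40 + 1
40 = 40×1 + 0
gcd = 1, so the inverse exists. Back-substitute:
1 = 161 − 4·40
1 = −4·1489 + 37·161
1 = 37·4628 − 115·1489
1 = −115·20001 + 497·4628
1 = 497·44630 − 1109·20001
So 20001·(-1109) ≡ 1 (mod 44630), and -1109 ≡ 43521 (mod 44630).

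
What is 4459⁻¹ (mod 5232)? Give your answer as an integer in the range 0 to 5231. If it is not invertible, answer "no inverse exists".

643

Apply the Euclidean algorithm to 5232 and 4459:
5232 = 1*4459 + 773
4459 = 5*773 + 594
773 = 1*594 + 179
594 = 3*179 + 57
179 = 3*57 + 8
57 = 7*8 + 1
8 = 8*1 + 0
The gcd is 1. Working backward:
1 = 57 − 7·8
1 = −7·179 + 22·57
1 = 22·594 − 73·179
1 = −73·773 + 95·594
1 = 95·4459 − 548·773
1 = −548·5232 + 643·4459
So 4459·643 ≡ 1 (mod 5232).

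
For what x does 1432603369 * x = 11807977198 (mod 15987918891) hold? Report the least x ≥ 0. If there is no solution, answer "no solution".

13558550449

First find gcd(1432603369, 15987918891):
15987918891 = 11*1432603369 + 229281832
1432603369 = 6*229281832 + 56912377
229281832 = 4*56912377 + 1632324
56912377 = 34*1632324 + 1413361
1632324 = 1*1413361 + 218963
1413361 = 6*218963 + 99583
218963 = 2*99583 + 19797
99583 = 5*19797 + 598
19797 = 33*598 + 63
598 = 9*63 + 31
63 = 2*31 + 1
31 = 31*1 + 0
gcd = 1, so a unique solution mod 15987918891 exists.
Back-substitute for the Bézout coefficients:
1 = 63 − 2·31
1 = −2·598 + 19·63
1 = 19·19797 − 629·598
1 = −629·99583 + 3164·19797
1 = 3164·218963 − 6957·99583
1 = −6957·1413361 + 44906·218963
1 = 44906·1632324 − 51863·1413361
1 = −51863·56912377 + 1808248·1632324
1 = 1808248·229281832 − 7284855·56912377
1 = −7284855·1432603369 + 45517378·229281832
1 = 45517378·15987918891 − 507976013·1432603369
So 1432603369·(-507976013) ≡ 1 (mod 15987918891), giving 1432603369⁻¹ ≡ 15479942878.
x ≡ 1432603369⁻¹·11807977198 ≡ 15479942878·11807977198 ≡ 13558550449 (mod 15987918891).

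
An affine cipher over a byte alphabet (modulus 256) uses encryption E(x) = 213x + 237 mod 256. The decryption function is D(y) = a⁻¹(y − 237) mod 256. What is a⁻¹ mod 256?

gcd(256, 213) by repeated division:
256 = 1*213 + 43
213 = 4*43 + 41
43 = 1*41 + 2
41 = 20*2 + 1
2 = 2*1 + 0
Since gcd(213, 256) = 1, back-substitute to write 1 as a combination:
1 = 41 − 20·2
1 = −20·43 + 21·41
1 = 21·213 − 104·43
1 = −104·256 + 125·213
So 213·125 ≡ 1 (mod 256).

125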